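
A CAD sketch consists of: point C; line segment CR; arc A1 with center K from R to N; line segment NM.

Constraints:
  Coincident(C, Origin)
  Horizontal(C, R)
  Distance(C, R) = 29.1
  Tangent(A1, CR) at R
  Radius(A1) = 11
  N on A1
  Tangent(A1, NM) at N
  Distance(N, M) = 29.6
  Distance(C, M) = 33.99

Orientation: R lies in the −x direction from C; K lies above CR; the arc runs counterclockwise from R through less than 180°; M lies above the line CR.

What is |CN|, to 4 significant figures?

20.15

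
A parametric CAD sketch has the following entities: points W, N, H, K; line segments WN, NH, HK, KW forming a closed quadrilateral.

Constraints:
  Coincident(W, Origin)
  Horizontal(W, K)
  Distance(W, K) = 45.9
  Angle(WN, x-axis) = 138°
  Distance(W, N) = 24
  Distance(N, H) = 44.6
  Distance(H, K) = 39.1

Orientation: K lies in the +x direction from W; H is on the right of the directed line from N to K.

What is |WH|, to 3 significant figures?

21.0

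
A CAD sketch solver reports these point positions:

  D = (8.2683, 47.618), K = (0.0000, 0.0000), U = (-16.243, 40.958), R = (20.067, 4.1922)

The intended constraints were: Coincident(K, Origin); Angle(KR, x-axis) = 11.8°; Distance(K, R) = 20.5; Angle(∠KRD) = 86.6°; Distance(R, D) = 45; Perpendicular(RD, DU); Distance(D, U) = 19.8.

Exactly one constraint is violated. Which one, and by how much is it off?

Distance(D, U) = 19.8 — off by 5.60.

K = (0.00, 0.00) ✓; KR at 11.80° ✓; |KR| = 20.50 ✓; ∠KRD = 86.60° ✓; |RD| = 45.00 ✓; ∠(RD, DU) = 90.00° ✓; |DU| = 25.40 ✗.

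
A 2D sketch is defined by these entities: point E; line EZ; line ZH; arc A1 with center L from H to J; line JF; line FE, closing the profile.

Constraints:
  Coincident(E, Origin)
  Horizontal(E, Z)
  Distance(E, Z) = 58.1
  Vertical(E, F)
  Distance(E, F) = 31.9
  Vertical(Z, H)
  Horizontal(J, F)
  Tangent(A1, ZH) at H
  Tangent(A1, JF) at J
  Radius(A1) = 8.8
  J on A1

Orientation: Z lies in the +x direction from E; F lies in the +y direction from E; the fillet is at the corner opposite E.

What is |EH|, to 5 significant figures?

62.524

The virtual corner opposite E is at (58.100, 31.900). The tangent condition forces LH to be normal to ZH and the tangent condition forces LJ to be normal to JF, with radius 8.8, so the center L sits 8.8 in from both sides at L = (49.300, 23.100). That places the tangent points at H = (58.100, 23.100) on ZH and J = (49.300, 31.900) on JF. Then |EH| = |H − E| = 62.524.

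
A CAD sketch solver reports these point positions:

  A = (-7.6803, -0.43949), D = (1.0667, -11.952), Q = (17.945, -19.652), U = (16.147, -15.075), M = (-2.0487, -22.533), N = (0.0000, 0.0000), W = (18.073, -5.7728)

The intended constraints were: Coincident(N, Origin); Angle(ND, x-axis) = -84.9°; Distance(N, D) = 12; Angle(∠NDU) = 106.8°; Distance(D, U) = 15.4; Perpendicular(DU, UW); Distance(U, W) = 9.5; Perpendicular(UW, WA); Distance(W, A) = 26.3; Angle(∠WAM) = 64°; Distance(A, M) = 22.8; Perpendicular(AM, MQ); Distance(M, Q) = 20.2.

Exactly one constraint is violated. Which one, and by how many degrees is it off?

Perpendicular(AM, MQ) — off by 6.10°.

N = (0.00, 0.00) ✓; ND at -84.90° ✓; |ND| = 12.00 ✓; ∠NDU = 106.8° ✓; |DU| = 15.40 ✓; ∠(DU, UW) = 90.00° ✓; |UW| = 9.499 ✓; ∠(UW, WA) = 90.00° ✓; |WA| = 26.30 ✓; ∠WAM = 64.00° ✓; |AM| = 22.80 ✓; ∠(AM, MQ) = 83.90° ✗; |MQ| = 20.20 ✓.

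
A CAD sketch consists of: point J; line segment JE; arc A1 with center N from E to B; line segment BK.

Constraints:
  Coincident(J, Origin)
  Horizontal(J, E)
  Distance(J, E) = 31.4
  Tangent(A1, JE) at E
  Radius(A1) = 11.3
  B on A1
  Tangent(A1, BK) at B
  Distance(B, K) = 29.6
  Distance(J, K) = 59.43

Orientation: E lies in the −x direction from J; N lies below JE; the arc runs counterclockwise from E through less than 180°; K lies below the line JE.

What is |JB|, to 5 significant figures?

44.103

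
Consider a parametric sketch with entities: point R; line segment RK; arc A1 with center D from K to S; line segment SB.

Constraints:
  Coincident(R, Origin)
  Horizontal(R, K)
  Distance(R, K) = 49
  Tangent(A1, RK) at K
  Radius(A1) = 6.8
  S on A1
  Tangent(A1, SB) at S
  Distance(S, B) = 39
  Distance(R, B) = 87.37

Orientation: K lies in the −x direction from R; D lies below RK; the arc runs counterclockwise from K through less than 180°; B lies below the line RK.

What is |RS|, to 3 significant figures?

53.4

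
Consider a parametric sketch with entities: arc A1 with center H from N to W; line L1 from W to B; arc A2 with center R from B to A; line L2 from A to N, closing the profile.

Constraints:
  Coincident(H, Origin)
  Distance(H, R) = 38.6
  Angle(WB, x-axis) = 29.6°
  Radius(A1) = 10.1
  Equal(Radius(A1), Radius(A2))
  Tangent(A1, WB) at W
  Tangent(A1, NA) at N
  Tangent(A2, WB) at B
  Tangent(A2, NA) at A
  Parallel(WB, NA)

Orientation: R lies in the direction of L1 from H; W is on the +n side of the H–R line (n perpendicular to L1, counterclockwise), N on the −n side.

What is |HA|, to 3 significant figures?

39.9

Tangency of A1 to both parallel lines with radius 10.1 puts W and N at H ± 10.1·n: W = (-4.99, 8.78), N = (4.99, -8.78). Equal radii place B and A the same way about R: B = R + 10.1·n = (28.6, 27.8), A = R − 10.1·n = (38.6, 10.3). Then |HA| = |A − H| = 39.9.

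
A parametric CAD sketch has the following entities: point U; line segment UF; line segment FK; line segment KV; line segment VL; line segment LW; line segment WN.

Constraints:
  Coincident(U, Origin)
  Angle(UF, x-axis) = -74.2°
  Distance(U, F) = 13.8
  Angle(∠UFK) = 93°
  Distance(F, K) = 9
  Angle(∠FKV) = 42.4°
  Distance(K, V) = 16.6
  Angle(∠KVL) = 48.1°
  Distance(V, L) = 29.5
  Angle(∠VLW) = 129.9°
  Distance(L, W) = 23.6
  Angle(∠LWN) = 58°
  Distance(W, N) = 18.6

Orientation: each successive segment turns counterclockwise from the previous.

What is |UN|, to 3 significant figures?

34.1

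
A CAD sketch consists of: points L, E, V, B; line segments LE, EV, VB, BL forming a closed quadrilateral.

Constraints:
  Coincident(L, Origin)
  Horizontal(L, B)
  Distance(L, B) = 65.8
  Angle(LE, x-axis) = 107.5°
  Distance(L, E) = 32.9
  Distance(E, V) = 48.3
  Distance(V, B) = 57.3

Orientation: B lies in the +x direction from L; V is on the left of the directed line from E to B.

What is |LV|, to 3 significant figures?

60.0

Checks: |EV| = 48.30 ✓; |VB| = 57.30 ✓.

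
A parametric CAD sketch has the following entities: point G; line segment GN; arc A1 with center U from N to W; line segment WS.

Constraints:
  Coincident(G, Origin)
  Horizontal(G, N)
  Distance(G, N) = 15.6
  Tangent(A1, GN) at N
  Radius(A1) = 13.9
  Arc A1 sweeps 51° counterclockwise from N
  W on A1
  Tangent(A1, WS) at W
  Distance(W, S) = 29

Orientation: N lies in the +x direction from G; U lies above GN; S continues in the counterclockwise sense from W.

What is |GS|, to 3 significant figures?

52.5

G is at the origin; G and N share the same y with |GN| = 15.6 and N on the +x side, so N = (15.6, 0.00). A1 meets GN tangentially, so UN is at right angles to GN, so U = N + (0, 13.9) = (15.6, 13.9). On A1, N sits at bearing -90° from U; a 51° counterclockwise sweep puts W at bearing -39°, so W = U + 13.9·(cos -39°, sin -39°) = (26.4, 5.15). A1 meets WS tangentially, so UW is at right angles to WS, so WS runs along (−sin -39°, cos -39°); with |WS| = 29.0, S = (44.7, 27.7). Then |GS| = |S − G| = 52.5.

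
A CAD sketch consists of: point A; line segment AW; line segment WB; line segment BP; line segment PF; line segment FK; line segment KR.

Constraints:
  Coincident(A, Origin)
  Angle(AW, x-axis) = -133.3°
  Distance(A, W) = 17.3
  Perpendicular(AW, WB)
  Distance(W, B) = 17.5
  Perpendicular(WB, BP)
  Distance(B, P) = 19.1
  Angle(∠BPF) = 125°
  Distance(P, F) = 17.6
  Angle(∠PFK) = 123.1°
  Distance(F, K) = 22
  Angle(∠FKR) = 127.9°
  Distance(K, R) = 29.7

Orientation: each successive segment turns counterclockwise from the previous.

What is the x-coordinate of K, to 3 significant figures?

-10.1

A is at the origin; AW runs at -133.3° with length 17.3, so W = (-11.9, -12.6). AW is perpendicular to WB, so WB runs at -43.3°; with |WB| = 17.5, B = (0.871, -24.6). The perpendicularity gives BP at right angles to WB, so BP runs at 46.7°; with |BP| = 19.1, P = (14.0, -10.7). ∠BPF = 125.0° gives PF at 102° from the x-axis; with |PF| = 17.6, F = (10.4, 6.54). ∠PFK = 123.1° gives FK at 159° from the x-axis; with |FK| = 22.0, K = (-10.1, 14.6). So K.x = -10.1.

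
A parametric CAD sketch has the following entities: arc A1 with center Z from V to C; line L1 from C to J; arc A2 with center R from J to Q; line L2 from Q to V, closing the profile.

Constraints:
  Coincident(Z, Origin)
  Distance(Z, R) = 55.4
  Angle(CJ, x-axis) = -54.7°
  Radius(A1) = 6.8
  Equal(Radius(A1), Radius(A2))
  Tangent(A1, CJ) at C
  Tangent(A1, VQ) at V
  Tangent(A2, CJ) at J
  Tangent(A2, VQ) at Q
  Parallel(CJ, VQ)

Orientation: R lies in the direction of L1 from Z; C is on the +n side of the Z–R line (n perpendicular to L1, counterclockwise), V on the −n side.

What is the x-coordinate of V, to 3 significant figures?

-5.55

The slot axis is L1's direction at -54.7°, so u = (cos -54.7°, sin -54.7°) = (0.578, -0.816) and n = (−sin -54.7°, cos -54.7°) = (0.816, 0.578). Z is at the origin and R lies 55.4 along u from Z, so R = 55.4·u = (32.0, -45.2). Tangency of A1 to both parallel lines with radius 6.8 puts C and V at Z ± 6.8·n: C = (5.55, 3.93), V = (-5.55, -3.93). So V.x = -5.55.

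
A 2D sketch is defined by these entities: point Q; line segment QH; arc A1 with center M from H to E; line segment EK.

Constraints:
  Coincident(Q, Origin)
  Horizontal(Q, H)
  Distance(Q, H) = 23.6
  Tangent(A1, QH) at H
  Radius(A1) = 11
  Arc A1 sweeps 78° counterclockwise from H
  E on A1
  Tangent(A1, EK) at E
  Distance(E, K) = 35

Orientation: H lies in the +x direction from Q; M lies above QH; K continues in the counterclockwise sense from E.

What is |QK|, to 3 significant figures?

59.8

On A1, H sits at bearing -90° from M; a 78° counterclockwise sweep puts E at bearing -12°, so E = M + 11.0·(cos -12°, sin -12°) = (34.4, 8.71). Since A1 is tangent to EK there, ME ⟂ EK, so EK runs along (−sin -12°, cos -12°); with |EK| = 35.0, K = (41.6, 42.9). Then |QK| = |K − Q| = 59.8.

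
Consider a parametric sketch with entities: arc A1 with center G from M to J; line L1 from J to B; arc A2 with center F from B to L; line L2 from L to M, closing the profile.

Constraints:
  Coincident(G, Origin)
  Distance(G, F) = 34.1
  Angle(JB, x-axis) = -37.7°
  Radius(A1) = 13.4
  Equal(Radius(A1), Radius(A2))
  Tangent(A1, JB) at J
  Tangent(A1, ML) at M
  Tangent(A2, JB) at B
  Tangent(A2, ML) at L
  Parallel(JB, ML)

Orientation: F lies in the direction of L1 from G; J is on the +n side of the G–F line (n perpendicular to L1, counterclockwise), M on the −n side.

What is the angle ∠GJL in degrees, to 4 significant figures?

51.84°

The slot axis is L1's direction at -37.7°, so u = (cos -37.7°, sin -37.7°) = (0.7912, -0.6115) and n = (−sin -37.7°, cos -37.7°) = (0.6115, 0.7912). G is at the origin and F lies 34.1 along u from G, so F = 34.1·u = (26.98, -20.85). Tangency of A1 to both parallel lines with radius 13.4 puts J and M at G ± 13.4·n: J = (8.194, 10.60), M = (-8.194, -10.60). Equal radii place B and L the same way about F: B = F + 13.4·n = (35.18, -10.25), L = F − 13.4·n = (18.79, -31.46). Then cos ∠GJL = JG·JL / (|JG||JL|), giving 51.84°.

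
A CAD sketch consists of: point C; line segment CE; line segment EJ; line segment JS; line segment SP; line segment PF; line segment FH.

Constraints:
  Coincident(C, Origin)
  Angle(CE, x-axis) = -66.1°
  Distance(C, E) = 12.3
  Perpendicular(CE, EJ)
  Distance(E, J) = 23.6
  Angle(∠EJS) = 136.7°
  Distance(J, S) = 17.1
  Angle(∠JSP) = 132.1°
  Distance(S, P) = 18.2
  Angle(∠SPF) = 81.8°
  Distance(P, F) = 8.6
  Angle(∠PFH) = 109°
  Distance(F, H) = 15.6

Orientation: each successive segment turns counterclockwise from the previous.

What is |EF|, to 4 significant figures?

39.40

∠JSP = 132.1° gives SP at 115.1° from the x-axis; with |SP| = 18.2, P = (25.47, 30.56). ∠SPF = 81.8° gives PF at -146.7° from the x-axis; with |PF| = 8.6, F = (18.28, 25.84). Then |EF| = |F − E| = 39.40.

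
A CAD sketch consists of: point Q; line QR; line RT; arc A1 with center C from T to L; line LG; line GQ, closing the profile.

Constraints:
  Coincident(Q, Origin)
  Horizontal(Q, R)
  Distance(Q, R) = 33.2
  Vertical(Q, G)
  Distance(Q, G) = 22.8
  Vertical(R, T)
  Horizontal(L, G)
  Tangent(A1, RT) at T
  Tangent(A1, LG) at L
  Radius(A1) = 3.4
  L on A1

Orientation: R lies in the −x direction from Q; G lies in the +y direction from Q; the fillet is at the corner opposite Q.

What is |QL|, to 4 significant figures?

37.52

The virtual corner opposite Q is at (-33.20, 22.80). Tangency of A1 to RT means the radius CT is perpendicular to RT and tangency of A1 to LG means the radius CL is perpendicular to LG, with radius 3.4, so the center C sits 3.4 in from both sides at C = (-29.80, 19.40). That places the tangent points at T = (-33.20, 19.40) on RT and L = (-29.80, 22.80) on LG. Then |QL| = |L − Q| = 37.52.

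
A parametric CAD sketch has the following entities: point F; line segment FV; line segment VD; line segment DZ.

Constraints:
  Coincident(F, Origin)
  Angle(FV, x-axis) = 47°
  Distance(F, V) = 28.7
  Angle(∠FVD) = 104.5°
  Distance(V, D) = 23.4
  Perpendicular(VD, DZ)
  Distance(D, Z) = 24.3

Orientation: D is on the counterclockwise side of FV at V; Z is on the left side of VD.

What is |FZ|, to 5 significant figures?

30.784

∠FVD = 104.5°, so VD runs at 47.0° + (180° − 104.5°) = 122.50° from the x-axis; with |VD| = 23.4, D = V + 23.4·(cos 122.50°, sin 122.50°) = (7.0005, 40.725). The perpendicularity gives DZ at right angles to VD; with |DZ| = 24.3 on the left of VD, Z = D + 24.3·(-0.84339, -0.53730) = (-13.494, 27.669). Then |FZ| = |Z − F| = 30.784.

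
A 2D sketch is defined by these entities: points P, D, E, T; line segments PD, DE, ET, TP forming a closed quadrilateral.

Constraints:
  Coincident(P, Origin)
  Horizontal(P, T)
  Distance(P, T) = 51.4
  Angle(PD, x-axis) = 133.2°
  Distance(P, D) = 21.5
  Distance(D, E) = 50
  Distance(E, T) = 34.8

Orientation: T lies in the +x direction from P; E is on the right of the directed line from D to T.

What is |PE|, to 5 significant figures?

28.584

P is at the origin; P and T share the same y with |PT| = 51.4 and T in +x, so T = (51.4, 0). PD runs at 133.2° with |PD| = 21.5, so D = (-14.718, 15.673). E is determined by |DE| = 50.0 and |ET| = 34.8 together: it lies at the intersection of circle(D, 50.0) and circle(T, 34.8). With |DT| = 67.950, the foot of the radical line on DT is 43.460 from D and the perpendicular offset is √(50.0² − 43.460²) = 24.724. Taking the right-of-DT solution: E = (21.867, -18.408).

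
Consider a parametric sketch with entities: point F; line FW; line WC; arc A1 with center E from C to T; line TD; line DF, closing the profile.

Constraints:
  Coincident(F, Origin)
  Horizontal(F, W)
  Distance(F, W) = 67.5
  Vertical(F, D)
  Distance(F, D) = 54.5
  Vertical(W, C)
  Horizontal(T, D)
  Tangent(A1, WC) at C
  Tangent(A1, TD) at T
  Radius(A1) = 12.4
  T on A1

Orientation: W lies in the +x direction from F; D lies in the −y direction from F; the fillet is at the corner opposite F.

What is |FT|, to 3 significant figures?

77.5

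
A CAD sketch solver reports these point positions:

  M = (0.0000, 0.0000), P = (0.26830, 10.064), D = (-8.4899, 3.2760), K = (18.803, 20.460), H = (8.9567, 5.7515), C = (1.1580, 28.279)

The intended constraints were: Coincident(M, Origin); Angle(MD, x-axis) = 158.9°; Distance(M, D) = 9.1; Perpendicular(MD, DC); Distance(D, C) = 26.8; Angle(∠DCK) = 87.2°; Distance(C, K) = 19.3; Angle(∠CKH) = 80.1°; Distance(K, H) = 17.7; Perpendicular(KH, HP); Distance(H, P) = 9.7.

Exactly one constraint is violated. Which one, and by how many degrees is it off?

Perpendicular(KH, HP) — off by 7.40°.

M = (0.00, 0.00) ✓; MD at 158.9° ✓; |MD| = 9.100 ✓; ∠(MD, DC) = 90.00° ✓; |DC| = 26.80 ✓; ∠DCK = 87.20° ✓; |CK| = 19.30 ✓; ∠CKH = 80.10° ✓; |KH| = 17.70 ✓; ∠(KH, HP) = 82.60° ✗; |HP| = 9.700 ✓.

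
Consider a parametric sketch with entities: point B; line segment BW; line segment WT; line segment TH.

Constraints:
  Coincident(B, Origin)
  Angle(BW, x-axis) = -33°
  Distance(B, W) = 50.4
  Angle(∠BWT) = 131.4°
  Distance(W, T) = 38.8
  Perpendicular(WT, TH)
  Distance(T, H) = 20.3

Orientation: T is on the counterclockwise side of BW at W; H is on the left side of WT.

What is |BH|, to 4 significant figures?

74.22

B is at the origin; BW runs at -33.0° with length 50.4, so W = 50.4·(cos -33.0°, sin -33.0°) = (42.27, -27.45). ∠BWT = 131.4°, so WT runs at -33.0° + (180° − 131.4°) = 15.60° from the x-axis; with |WT| = 38.8, T = W + 38.8·(cos 15.60°, sin 15.60°) = (79.64, -17.02). WT is perpendicular to TH; with |TH| = 20.3 on the left of WT, H = T + 20.3·(-0.2689, 0.9632) = (74.18, 2.536). Then |BH| = |H − B| = 74.22.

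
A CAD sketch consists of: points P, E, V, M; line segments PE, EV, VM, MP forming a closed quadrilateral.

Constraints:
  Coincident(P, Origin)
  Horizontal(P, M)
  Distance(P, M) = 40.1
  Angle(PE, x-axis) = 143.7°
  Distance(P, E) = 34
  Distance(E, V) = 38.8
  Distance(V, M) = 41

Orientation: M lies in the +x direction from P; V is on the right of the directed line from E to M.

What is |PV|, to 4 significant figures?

7.543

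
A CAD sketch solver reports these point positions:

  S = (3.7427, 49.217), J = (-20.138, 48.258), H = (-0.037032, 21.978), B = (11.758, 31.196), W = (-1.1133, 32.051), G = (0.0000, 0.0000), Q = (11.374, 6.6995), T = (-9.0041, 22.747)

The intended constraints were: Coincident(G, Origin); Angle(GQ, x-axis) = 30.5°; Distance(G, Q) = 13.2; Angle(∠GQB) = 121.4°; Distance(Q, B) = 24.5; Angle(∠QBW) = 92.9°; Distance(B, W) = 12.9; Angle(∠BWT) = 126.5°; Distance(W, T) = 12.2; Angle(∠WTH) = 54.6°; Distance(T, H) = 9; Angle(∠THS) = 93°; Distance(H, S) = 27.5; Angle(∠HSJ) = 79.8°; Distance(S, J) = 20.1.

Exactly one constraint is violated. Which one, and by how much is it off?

Distance(S, J) = 20.1 — off by 3.80.

G = (0.00, 0.00) ✓; GQ at 30.50° ✓; |GQ| = 13.20 ✓; ∠GQB = 121.4° ✓; |QB| = 24.50 ✓; ∠QBW = 92.90° ✓; |BW| = 12.90 ✓; ∠BWT = 126.5° ✓; |WT| = 12.20 ✓; ∠WTH = 54.60° ✓; |TH| = 9.000 ✓; ∠THS = 93.00° ✓; |HS| = 27.50 ✓; ∠HSJ = 79.80° ✓; |SJ| = 23.90 ✗.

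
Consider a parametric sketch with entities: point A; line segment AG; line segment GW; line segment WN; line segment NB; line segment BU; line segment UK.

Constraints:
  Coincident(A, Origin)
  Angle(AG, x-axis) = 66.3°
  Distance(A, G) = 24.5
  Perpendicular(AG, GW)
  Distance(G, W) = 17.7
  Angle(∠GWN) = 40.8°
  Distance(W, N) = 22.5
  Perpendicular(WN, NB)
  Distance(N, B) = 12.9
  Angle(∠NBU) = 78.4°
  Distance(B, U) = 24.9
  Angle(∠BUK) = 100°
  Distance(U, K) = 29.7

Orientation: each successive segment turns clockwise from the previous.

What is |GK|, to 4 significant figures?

36.36

∠NBU = 78.4° gives BU at 5.500° from the x-axis; with |BU| = 24.9, U = (25.54, 23.42). ∠BUK = 100.0° gives UK at -74.50° from the x-axis; with |UK| = 29.7, K = (33.48, -5.200). Then |GK| = |K − G| = 36.36.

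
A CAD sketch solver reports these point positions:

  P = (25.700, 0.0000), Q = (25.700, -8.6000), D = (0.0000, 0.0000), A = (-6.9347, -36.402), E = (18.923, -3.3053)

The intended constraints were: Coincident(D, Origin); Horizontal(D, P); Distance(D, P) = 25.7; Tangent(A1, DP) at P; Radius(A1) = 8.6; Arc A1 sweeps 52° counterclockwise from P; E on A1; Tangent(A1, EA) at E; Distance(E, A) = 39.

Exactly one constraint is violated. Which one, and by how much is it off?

Distance(E, A) = 39 — off by 3.00.

D = (0.00, 0.00) ✓; D.y = 0.00, P.y = 0.00 ✓; |DP| = 25.70 ✓; ∠(QP, PD) = 90.00° ✓; |QP| = 8.600 ✓; bearing(Q→E) − bearing(Q→P) = 52.00° ✓; |QE| = 8.600 ✓; ∠(QE, EA) = 90.00° ✓; |EA| = 42.00 ✗.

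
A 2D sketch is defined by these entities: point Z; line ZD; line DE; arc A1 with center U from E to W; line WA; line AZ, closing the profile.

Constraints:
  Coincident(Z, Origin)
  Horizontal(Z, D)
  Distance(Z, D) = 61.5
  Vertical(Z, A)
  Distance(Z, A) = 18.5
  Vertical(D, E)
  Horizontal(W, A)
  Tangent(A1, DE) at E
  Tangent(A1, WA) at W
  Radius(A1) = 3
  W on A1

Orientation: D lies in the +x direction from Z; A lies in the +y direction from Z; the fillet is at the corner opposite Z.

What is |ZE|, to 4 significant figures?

63.42

Z is at the origin; Z and D share the same y with |ZD| = 61.5 and D on the +x side, so D = (61.50, 0.000). Z and A share the same x with |ZA| = 18.5 and A on the +y side, so A = (0.000, 18.50). The virtual corner opposite Z is at (61.50, 18.50). Tangency of A1 to DE means the radius UE is perpendicular to DE and tangency of A1 to WA means the radius UW is perpendicular to WA, with radius 3.0, so the center U sits 3.0 in from both sides at U = (58.50, 15.50). That places the tangent points at E = (61.50, 15.50) on DE and W = (58.50, 18.50) on WA. Then |ZE| = |E − Z| = 63.42.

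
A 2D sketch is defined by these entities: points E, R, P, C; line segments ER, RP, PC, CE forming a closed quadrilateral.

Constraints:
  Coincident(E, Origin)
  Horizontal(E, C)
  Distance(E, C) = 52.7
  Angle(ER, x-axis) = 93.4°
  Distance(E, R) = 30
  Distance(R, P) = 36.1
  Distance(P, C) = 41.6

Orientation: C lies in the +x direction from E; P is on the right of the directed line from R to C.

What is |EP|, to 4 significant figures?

11.86

Checks: |RP| = 36.10 ✓; |PC| = 41.60 ✓.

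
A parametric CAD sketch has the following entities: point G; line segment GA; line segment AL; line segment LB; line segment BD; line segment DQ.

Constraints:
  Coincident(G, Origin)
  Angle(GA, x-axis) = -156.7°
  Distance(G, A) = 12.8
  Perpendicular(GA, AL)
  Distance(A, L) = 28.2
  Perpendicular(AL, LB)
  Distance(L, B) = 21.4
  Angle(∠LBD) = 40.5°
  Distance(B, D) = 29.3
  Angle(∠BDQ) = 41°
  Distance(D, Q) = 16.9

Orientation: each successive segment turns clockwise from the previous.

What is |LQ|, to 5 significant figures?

2.8240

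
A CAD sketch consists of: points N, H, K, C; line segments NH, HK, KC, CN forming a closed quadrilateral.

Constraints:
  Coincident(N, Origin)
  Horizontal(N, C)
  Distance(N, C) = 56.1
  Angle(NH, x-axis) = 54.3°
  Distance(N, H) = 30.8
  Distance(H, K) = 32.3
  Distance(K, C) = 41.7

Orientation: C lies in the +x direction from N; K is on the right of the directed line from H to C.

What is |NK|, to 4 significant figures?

16.63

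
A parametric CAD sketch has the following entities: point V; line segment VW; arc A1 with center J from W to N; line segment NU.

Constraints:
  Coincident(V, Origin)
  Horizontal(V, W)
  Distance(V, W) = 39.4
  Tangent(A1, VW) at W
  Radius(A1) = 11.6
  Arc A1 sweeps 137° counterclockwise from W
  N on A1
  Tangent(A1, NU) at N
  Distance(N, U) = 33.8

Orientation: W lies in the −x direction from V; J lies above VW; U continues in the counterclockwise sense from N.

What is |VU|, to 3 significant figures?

70.9

V is at the origin; VW is horizontal with |VW| = 39.4 and W on the −x side, so W = (-39.4, 0.00). Since A1 is tangent to VW there, JW ⟂ VW, so J = W + (0, 11.6) = (-39.4, 11.6). On A1, W sits at bearing -90° from J; a 137° counterclockwise sweep puts N at bearing 47°, so N = J + 11.6·(cos 47°, sin 47°) = (-31.5, 20.1). The tangent condition forces JN to be normal to NU, so NU runs along (−sin 47°, cos 47°); with |NU| = 33.8, U = (-56.2, 43.1). Then |VU| = |U − V| = 70.9.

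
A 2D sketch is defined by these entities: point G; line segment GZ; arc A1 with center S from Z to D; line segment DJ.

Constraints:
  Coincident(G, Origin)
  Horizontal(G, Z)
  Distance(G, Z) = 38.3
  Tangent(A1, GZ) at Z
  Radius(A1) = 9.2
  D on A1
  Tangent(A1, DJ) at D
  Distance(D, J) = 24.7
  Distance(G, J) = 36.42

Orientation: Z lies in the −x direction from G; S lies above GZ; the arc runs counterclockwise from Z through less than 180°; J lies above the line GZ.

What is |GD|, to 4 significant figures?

30.25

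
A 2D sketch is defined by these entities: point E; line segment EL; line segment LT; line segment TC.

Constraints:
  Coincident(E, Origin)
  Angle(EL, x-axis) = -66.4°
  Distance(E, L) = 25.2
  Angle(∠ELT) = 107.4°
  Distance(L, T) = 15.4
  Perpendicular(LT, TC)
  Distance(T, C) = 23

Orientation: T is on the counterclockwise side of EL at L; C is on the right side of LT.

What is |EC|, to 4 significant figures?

52.34

∠ELT = 107.4°, so LT runs at -66.4° + (180° − 107.4°) = 6.200° from the x-axis; with |LT| = 15.4, T = L + 15.4·(cos 6.200°, sin 6.200°) = (25.40, -21.43). The perpendicularity gives TC at right angles to LT; with |TC| = 23.0 on the right of LT, C = T + 23.0·(0.1080, -0.9942) = (27.88, -44.29). Then |EC| = |C − E| = 52.34.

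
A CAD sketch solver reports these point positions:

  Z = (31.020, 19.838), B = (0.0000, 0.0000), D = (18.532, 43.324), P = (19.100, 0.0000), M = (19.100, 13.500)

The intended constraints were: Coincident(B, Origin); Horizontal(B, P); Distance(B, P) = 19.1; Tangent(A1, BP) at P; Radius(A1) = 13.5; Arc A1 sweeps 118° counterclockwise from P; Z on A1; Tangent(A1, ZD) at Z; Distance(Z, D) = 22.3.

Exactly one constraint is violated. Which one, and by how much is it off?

Distance(Z, D) = 22.3 — off by 4.30.

B = (0.00, 0.00) ✓; B.y = 0.00, P.y = 0.00 ✓; |BP| = 19.10 ✓; ∠(MP, PB) = 90.00° ✓; |MP| = 13.50 ✓; bearing(M→Z) − bearing(M→P) = 118.0° ✓; |MZ| = 13.50 ✓; ∠(MZ, ZD) = 90.00° ✓; |ZD| = 26.60 ✗.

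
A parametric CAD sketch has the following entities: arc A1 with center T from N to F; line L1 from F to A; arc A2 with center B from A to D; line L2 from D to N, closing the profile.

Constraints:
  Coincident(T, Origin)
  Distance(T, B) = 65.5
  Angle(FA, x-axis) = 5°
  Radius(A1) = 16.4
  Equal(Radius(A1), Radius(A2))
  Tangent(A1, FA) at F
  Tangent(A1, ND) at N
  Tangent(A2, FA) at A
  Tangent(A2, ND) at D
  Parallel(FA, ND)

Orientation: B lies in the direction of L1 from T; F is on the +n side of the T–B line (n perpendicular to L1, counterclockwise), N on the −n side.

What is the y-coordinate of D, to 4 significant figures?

-10.63

Tangency of A1 to both parallel lines with radius 16.4 puts F and N at T ± 16.4·n: F = (-1.429, 16.34), N = (1.429, -16.34). Equal radii place A and D the same way about B: A = B + 16.4·n = (63.82, 22.05), D = B − 16.4·n = (66.68, -10.63). So D.y = -10.63.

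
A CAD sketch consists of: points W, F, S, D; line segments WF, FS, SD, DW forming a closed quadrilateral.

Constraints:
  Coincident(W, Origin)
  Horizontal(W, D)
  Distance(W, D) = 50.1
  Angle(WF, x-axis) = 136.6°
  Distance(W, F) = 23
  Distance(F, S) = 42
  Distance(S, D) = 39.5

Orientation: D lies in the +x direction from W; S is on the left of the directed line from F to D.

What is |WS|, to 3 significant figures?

37.1

Checks: |FS| = 42.00 ✓; |SD| = 39.50 ✓.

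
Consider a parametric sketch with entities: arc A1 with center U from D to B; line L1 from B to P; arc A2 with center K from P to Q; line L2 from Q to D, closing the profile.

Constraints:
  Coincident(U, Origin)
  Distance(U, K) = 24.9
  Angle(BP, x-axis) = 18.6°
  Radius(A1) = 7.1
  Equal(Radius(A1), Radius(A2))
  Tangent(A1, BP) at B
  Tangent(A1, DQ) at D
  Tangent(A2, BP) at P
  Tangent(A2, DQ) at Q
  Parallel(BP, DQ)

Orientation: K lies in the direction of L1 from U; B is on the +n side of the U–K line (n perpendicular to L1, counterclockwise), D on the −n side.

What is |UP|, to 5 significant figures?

25.892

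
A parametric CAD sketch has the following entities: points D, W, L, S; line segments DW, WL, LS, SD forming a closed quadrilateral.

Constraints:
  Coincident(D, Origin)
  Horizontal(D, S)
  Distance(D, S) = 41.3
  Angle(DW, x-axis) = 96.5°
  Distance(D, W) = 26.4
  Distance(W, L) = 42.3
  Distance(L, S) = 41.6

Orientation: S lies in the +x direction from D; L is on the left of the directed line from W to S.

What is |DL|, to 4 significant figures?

55.15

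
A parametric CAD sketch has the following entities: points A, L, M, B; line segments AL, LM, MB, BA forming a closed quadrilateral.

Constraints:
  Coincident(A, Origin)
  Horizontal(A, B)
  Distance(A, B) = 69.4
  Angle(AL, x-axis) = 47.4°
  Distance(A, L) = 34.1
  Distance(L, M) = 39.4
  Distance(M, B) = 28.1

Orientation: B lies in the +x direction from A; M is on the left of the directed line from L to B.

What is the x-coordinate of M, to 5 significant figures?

62.424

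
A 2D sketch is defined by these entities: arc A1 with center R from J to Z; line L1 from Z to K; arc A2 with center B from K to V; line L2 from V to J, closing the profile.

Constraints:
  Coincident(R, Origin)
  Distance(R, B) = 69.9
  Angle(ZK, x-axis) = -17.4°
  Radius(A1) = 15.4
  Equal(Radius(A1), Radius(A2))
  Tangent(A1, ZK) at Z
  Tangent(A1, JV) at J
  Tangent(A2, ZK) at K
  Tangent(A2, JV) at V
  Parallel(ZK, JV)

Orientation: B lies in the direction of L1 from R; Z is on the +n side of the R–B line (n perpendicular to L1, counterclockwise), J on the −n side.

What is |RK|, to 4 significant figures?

71.58

Tangency of A1 to both parallel lines with radius 15.4 puts Z and J at R ± 15.4·n: Z = (4.605, 14.70), J = (-4.605, -14.70). Equal radii place K and V the same way about B: K = B + 15.4·n = (71.31, -6.208), V = B − 15.4·n = (62.10, -35.60). Then |RK| = |K − R| = 71.58.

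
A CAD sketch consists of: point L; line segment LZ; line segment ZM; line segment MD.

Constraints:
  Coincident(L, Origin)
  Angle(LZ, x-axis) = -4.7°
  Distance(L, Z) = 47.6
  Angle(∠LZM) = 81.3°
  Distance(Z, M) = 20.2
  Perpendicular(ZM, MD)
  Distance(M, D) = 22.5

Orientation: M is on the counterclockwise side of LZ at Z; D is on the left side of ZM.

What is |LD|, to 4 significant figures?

27.78

L is at the origin; LZ runs at -4.7° with length 47.6, so Z = 47.6·(cos -4.7°, sin -4.7°) = (47.44, -3.900). ∠LZM = 81.3°, so ZM runs at -4.7° + (180° − 81.3°) = 94.00° from the x-axis; with |ZM| = 20.2, M = Z + 20.2·(cos 94.00°, sin 94.00°) = (46.03, 16.25). ZM is perpendicular to MD; with |MD| = 22.5 on the left of ZM, D = M + 22.5·(-0.9976, -0.06976) = (23.59, 14.68). Then |LD| = |D − L| = 27.78.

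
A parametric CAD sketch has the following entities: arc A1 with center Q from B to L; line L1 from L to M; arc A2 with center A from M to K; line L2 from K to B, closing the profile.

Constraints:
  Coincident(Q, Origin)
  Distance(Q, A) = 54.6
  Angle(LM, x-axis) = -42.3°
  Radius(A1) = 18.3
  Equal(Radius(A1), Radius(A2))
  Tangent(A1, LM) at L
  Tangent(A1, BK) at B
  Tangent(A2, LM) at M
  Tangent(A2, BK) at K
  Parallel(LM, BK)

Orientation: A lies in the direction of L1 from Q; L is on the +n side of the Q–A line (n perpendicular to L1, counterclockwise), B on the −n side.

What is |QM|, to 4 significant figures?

57.59

The slot axis is L1's direction at -42.3°, so u = (cos -42.3°, sin -42.3°) = (0.7396, -0.6730) and n = (−sin -42.3°, cos -42.3°) = (0.6730, 0.7396). Q is at the origin and A lies 54.6 along u from Q, so A = 54.6·u = (40.38, -36.75). Tangency of A1 to both parallel lines with radius 18.3 puts L and B at Q ± 18.3·n: L = (12.32, 13.54), B = (-12.32, -13.54). Equal radii place M and K the same way about A: M = A + 18.3·n = (52.70, -23.21), K = A − 18.3·n = (28.07, -50.28). Then |QM| = |M − Q| = 57.59.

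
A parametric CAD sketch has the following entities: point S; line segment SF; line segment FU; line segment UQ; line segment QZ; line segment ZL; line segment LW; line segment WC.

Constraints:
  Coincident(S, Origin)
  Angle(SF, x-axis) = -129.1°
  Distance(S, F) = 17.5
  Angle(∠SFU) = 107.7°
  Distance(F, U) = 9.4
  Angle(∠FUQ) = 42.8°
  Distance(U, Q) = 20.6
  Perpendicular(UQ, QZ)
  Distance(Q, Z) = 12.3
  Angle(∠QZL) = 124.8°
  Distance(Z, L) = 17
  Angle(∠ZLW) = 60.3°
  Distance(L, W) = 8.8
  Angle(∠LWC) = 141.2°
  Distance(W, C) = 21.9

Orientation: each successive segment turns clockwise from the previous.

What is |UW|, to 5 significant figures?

14.475

S is at the origin; SF runs at -129.1° with length 17.5, so F = (-11.037, -13.581). ∠SFU = 107.7° gives FU at 158.60° from the x-axis; with |FU| = 9.4, U = (-19.789, -10.151). ∠FUQ = 42.8° gives UQ at 21.400° from the x-axis; with |UQ| = 20.6, Q = (-0.60900, -2.6345). UQ is perpendicular to QZ, so QZ runs at -68.600°; with |QZ| = 12.3, Z = (3.8790, -14.086). ∠QZL = 124.8° gives ZL at -123.80° from the x-axis; with |ZL| = 17.0, L = (-5.5780, -28.213). ∠ZLW = 60.3° gives LW at 116.50° from the x-axis; with |LW| = 8.8, W = (-9.5046, -20.338). Then |UW| = |W − U| = 14.475.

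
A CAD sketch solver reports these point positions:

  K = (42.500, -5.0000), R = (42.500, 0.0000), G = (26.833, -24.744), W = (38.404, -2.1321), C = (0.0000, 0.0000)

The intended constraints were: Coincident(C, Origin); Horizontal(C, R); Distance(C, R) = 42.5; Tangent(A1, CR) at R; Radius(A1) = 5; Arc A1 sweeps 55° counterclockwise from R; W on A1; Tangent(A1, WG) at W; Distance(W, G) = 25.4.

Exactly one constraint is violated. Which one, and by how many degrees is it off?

Tangent(A1, WG) at W — off by 7.90°.

C = (0.00, 0.00) ✓; C.y = 0.00, R.y = 0.00 ✓; |CR| = 42.50 ✓; ∠(KR, RC) = 90.00° ✓; |KR| = 5.000 ✓; bearing(K→W) − bearing(K→R) = 55.00° ✓; |KW| = 5.000 ✓; ∠(KW, WG) = 82.10° ✗; |WG| = 25.40 ✓.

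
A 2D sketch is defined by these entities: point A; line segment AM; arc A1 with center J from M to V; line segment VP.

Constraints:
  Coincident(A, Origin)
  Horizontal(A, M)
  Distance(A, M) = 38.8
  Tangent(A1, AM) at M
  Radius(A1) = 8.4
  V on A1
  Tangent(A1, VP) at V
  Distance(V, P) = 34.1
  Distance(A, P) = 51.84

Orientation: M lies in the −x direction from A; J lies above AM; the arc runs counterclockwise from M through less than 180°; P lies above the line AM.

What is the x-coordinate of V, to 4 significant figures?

-30.40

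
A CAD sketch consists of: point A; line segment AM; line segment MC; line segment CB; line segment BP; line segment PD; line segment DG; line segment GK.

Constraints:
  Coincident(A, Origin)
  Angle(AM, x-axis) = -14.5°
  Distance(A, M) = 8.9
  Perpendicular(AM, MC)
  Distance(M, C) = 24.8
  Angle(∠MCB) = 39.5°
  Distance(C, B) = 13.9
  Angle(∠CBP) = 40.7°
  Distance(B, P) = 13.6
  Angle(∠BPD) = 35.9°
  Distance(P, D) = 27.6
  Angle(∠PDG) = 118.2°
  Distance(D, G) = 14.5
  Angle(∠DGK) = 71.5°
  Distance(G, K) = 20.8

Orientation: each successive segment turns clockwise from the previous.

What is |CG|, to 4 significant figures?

32.35

A is at the origin; AM runs at -14.5° with length 8.9, so M = (8.617, -2.228). AM ⟂ MC, so MC runs at -104.5°; with |MC| = 24.8, C = (2.407, -26.24). ∠MCB = 39.5° gives CB at 115.0° from the x-axis; with |CB| = 13.9, B = (-3.467, -13.64). ∠CBP = 40.7° gives BP at -24.30° from the x-axis; with |BP| = 13.6, P = (8.928, -19.24). ∠BPD = 35.9° gives PD at -168.4° from the x-axis; with |PD| = 27.6, D = (-18.11, -24.79). ∠PDG = 118.2° gives DG at 129.8° from the x-axis; with |DG| = 14.5, G = (-27.39, -13.65). Then |CG| = |G − C| = 32.35.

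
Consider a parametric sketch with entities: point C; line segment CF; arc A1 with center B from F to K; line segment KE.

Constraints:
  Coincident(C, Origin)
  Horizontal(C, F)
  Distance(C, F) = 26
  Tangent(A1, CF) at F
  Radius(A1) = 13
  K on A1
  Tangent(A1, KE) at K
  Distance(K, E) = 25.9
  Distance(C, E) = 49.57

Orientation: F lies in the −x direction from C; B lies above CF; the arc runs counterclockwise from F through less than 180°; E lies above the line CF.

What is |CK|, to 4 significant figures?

23.86

Checks: |BK| = 13.00 ✓; ∠(BK, KE) = 90.00° ✓; |KE| = 25.90 ✓; |CE| = 49.57 ✓.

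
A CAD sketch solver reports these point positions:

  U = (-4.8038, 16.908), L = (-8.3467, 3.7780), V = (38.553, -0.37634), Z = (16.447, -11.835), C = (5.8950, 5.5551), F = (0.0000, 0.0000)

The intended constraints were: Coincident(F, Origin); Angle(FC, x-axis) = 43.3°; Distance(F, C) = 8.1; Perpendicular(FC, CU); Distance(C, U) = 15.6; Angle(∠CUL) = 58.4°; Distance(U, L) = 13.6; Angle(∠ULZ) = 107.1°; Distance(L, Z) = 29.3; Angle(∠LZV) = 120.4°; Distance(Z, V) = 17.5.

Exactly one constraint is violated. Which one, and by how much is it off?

Distance(Z, V) = 17.5 — off by 7.40.

F = (0.00, 0.00) ✓; FC at 43.30° ✓; |FC| = 8.100 ✓; ∠(FC, CU) = 90.00° ✓; |CU| = 15.60 ✓; ∠CUL = 58.40° ✓; |UL| = 13.60 ✓; ∠ULZ = 107.1° ✓; |LZ| = 29.30 ✓; ∠LZV = 120.4° ✓; |ZV| = 24.90 ✗.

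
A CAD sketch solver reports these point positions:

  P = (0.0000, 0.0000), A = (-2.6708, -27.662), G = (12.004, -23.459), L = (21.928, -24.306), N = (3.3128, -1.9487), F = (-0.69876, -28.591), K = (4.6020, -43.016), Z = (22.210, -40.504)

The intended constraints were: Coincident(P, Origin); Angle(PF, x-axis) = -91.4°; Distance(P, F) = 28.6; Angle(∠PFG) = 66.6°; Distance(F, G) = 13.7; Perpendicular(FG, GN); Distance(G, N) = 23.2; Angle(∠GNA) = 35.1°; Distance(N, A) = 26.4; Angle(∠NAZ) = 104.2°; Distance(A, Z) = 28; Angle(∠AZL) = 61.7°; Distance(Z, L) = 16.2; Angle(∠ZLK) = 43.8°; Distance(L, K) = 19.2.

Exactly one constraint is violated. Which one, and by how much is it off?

Distance(L, K) = 19.2 — off by 6.30.

P = (0.00, 0.00) ✓; PF at -91.40° ✓; |PF| = 28.60 ✓; ∠PFG = 66.60° ✓; |FG| = 13.70 ✓; ∠(FG, GN) = 90.00° ✓; |GN| = 23.20 ✓; ∠GNA = 35.10° ✓; |NA| = 26.40 ✓; ∠NAZ = 104.2° ✓; |AZ| = 28.00 ✓; ∠AZL = 61.70° ✓; |ZL| = 16.20 ✓; ∠ZLK = 43.80° ✓; |LK| = 25.50 ✗.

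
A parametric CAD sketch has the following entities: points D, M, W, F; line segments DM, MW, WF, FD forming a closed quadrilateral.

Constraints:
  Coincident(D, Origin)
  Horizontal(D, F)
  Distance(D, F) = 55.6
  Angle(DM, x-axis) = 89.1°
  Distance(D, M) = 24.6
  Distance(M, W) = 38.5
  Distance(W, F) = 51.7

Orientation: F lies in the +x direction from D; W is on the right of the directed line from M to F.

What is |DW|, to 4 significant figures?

14.69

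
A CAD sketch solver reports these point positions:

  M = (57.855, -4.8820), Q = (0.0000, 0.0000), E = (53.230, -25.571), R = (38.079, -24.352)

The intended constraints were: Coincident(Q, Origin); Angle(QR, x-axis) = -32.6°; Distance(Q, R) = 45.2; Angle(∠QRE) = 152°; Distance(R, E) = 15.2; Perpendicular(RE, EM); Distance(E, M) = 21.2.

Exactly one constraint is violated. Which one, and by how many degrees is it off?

Perpendicular(RE, EM) — off by 8.00°.

Q = (0.00, 0.00) ✓; QR at -32.60° ✓; |QR| = 45.20 ✓; ∠QRE = 152.0° ✓; |RE| = 15.20 ✓; ∠(RE, EM) = 82.00° ✗; |EM| = 21.20 ✓.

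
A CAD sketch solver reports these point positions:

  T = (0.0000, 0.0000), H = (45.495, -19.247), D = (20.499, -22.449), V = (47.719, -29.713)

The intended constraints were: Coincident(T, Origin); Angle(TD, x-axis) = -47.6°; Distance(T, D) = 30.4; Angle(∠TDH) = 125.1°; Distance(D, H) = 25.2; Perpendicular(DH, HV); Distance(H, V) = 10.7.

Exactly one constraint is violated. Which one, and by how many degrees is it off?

Perpendicular(DH, HV) — off by 4.70°.

T = (0.00, 0.00) ✓; TD at -47.60° ✓; |TD| = 30.40 ✓; ∠TDH = 125.1° ✓; |DH| = 25.20 ✓; ∠(DH, HV) = 85.30° ✗; |HV| = 10.70 ✓.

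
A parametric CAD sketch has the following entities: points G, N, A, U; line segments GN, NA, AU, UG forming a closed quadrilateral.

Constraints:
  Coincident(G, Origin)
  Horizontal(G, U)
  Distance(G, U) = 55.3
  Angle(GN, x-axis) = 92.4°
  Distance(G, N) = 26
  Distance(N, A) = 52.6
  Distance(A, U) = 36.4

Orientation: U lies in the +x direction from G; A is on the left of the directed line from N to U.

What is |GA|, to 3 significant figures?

62.1

Checks: GN at 92.40° ✓; |NA| = 52.60 ✓; |AU| = 36.40 ✓.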